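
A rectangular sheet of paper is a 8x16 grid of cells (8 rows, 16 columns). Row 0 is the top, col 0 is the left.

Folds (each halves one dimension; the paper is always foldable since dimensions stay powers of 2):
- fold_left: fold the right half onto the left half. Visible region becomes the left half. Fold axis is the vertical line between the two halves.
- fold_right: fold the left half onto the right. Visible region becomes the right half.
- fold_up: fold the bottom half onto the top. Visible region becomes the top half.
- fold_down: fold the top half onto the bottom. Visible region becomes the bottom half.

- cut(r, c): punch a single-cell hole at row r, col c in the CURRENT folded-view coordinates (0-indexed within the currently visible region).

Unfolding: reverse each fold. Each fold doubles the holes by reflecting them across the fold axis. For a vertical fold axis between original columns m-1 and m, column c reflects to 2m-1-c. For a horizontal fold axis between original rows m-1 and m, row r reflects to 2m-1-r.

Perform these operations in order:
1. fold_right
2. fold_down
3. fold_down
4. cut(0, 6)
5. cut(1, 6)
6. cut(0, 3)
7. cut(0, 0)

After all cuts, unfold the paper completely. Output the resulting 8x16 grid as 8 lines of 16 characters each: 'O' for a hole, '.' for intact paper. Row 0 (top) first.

Answer: .O............O.
.O..O..OO..O..O.
.O..O..OO..O..O.
.O............O.
.O............O.
.O..O..OO..O..O.
.O..O..OO..O..O.
.O............O.

Derivation:
Op 1 fold_right: fold axis v@8; visible region now rows[0,8) x cols[8,16) = 8x8
Op 2 fold_down: fold axis h@4; visible region now rows[4,8) x cols[8,16) = 4x8
Op 3 fold_down: fold axis h@6; visible region now rows[6,8) x cols[8,16) = 2x8
Op 4 cut(0, 6): punch at orig (6,14); cuts so far [(6, 14)]; region rows[6,8) x cols[8,16) = 2x8
Op 5 cut(1, 6): punch at orig (7,14); cuts so far [(6, 14), (7, 14)]; region rows[6,8) x cols[8,16) = 2x8
Op 6 cut(0, 3): punch at orig (6,11); cuts so far [(6, 11), (6, 14), (7, 14)]; region rows[6,8) x cols[8,16) = 2x8
Op 7 cut(0, 0): punch at orig (6,8); cuts so far [(6, 8), (6, 11), (6, 14), (7, 14)]; region rows[6,8) x cols[8,16) = 2x8
Unfold 1 (reflect across h@6): 8 holes -> [(4, 14), (5, 8), (5, 11), (5, 14), (6, 8), (6, 11), (6, 14), (7, 14)]
Unfold 2 (reflect across h@4): 16 holes -> [(0, 14), (1, 8), (1, 11), (1, 14), (2, 8), (2, 11), (2, 14), (3, 14), (4, 14), (5, 8), (5, 11), (5, 14), (6, 8), (6, 11), (6, 14), (7, 14)]
Unfold 3 (reflect across v@8): 32 holes -> [(0, 1), (0, 14), (1, 1), (1, 4), (1, 7), (1, 8), (1, 11), (1, 14), (2, 1), (2, 4), (2, 7), (2, 8), (2, 11), (2, 14), (3, 1), (3, 14), (4, 1), (4, 14), (5, 1), (5, 4), (5, 7), (5, 8), (5, 11), (5, 14), (6, 1), (6, 4), (6, 7), (6, 8), (6, 11), (6, 14), (7, 1), (7, 14)]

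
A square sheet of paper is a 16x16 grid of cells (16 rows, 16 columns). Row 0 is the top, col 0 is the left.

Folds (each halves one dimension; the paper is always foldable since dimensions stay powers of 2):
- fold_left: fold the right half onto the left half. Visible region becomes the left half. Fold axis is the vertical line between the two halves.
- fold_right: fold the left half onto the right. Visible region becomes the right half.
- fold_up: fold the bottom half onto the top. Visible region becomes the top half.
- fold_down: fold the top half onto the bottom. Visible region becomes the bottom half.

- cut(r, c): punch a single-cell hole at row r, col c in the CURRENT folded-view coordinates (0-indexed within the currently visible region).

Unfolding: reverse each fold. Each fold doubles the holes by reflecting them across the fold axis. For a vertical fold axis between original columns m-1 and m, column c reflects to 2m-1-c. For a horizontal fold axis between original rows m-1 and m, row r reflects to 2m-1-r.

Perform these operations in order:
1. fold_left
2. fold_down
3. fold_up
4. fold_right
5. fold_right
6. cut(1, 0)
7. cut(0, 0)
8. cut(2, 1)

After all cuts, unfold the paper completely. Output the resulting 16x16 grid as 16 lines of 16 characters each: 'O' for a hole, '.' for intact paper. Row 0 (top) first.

Op 1 fold_left: fold axis v@8; visible region now rows[0,16) x cols[0,8) = 16x8
Op 2 fold_down: fold axis h@8; visible region now rows[8,16) x cols[0,8) = 8x8
Op 3 fold_up: fold axis h@12; visible region now rows[8,12) x cols[0,8) = 4x8
Op 4 fold_right: fold axis v@4; visible region now rows[8,12) x cols[4,8) = 4x4
Op 5 fold_right: fold axis v@6; visible region now rows[8,12) x cols[6,8) = 4x2
Op 6 cut(1, 0): punch at orig (9,6); cuts so far [(9, 6)]; region rows[8,12) x cols[6,8) = 4x2
Op 7 cut(0, 0): punch at orig (8,6); cuts so far [(8, 6), (9, 6)]; region rows[8,12) x cols[6,8) = 4x2
Op 8 cut(2, 1): punch at orig (10,7); cuts so far [(8, 6), (9, 6), (10, 7)]; region rows[8,12) x cols[6,8) = 4x2
Unfold 1 (reflect across v@6): 6 holes -> [(8, 5), (8, 6), (9, 5), (9, 6), (10, 4), (10, 7)]
Unfold 2 (reflect across v@4): 12 holes -> [(8, 1), (8, 2), (8, 5), (8, 6), (9, 1), (9, 2), (9, 5), (9, 6), (10, 0), (10, 3), (10, 4), (10, 7)]
Unfold 3 (reflect across h@12): 24 holes -> [(8, 1), (8, 2), (8, 5), (8, 6), (9, 1), (9, 2), (9, 5), (9, 6), (10, 0), (10, 3), (10, 4), (10, 7), (13, 0), (13, 3), (13, 4), (13, 7), (14, 1), (14, 2), (14, 5), (14, 6), (15, 1), (15, 2), (15, 5), (15, 6)]
Unfold 4 (reflect across h@8): 48 holes -> [(0, 1), (0, 2), (0, 5), (0, 6), (1, 1), (1, 2), (1, 5), (1, 6), (2, 0), (2, 3), (2, 4), (2, 7), (5, 0), (5, 3), (5, 4), (5, 7), (6, 1), (6, 2), (6, 5), (6, 6), (7, 1), (7, 2), (7, 5), (7, 6), (8, 1), (8, 2), (8, 5), (8, 6), (9, 1), (9, 2), (9, 5), (9, 6), (10, 0), (10, 3), (10, 4), (10, 7), (13, 0), (13, 3), (13, 4), (13, 7), (14, 1), (14, 2), (14, 5), (14, 6), (15, 1), (15, 2), (15, 5), (15, 6)]
Unfold 5 (reflect across v@8): 96 holes -> [(0, 1), (0, 2), (0, 5), (0, 6), (0, 9), (0, 10), (0, 13), (0, 14), (1, 1), (1, 2), (1, 5), (1, 6), (1, 9), (1, 10), (1, 13), (1, 14), (2, 0), (2, 3), (2, 4), (2, 7), (2, 8), (2, 11), (2, 12), (2, 15), (5, 0), (5, 3), (5, 4), (5, 7), (5, 8), (5, 11), (5, 12), (5, 15), (6, 1), (6, 2), (6, 5), (6, 6), (6, 9), (6, 10), (6, 13), (6, 14), (7, 1), (7, 2), (7, 5), (7, 6), (7, 9), (7, 10), (7, 13), (7, 14), (8, 1), (8, 2), (8, 5), (8, 6), (8, 9), (8, 10), (8, 13), (8, 14), (9, 1), (9, 2), (9, 5), (9, 6), (9, 9), (9, 10), (9, 13), (9, 14), (10, 0), (10, 3), (10, 4), (10, 7), (10, 8), (10, 11), (10, 12), (10, 15), (13, 0), (13, 3), (13, 4), (13, 7), (13, 8), (13, 11), (13, 12), (13, 15), (14, 1), (14, 2), (14, 5), (14, 6), (14, 9), (14, 10), (14, 13), (14, 14), (15, 1), (15, 2), (15, 5), (15, 6), (15, 9), (15, 10), (15, 13), (15, 14)]

Answer: .OO..OO..OO..OO.
.OO..OO..OO..OO.
O..OO..OO..OO..O
................
................
O..OO..OO..OO..O
.OO..OO..OO..OO.
.OO..OO..OO..OO.
.OO..OO..OO..OO.
.OO..OO..OO..OO.
O..OO..OO..OO..O
................
................
O..OO..OO..OO..O
.OO..OO..OO..OO.
.OO..OO..OO..OO.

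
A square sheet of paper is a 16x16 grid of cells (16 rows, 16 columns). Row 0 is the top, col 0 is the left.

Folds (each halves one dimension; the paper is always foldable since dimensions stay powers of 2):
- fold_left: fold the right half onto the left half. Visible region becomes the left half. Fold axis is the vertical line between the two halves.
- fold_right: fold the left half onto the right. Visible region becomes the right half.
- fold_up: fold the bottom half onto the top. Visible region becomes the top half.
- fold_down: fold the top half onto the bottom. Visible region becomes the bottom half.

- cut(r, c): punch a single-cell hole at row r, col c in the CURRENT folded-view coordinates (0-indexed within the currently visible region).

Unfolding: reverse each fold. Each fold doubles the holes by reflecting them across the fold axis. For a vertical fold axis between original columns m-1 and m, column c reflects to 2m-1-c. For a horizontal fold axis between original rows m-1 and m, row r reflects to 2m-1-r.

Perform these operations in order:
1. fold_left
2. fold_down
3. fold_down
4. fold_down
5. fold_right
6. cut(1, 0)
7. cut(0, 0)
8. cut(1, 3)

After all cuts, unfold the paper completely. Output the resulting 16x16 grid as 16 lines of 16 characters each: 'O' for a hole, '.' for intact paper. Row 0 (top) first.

Answer: O..OO..OO..OO..O
...OO......OO...
...OO......OO...
O..OO..OO..OO..O
O..OO..OO..OO..O
...OO......OO...
...OO......OO...
O..OO..OO..OO..O
O..OO..OO..OO..O
...OO......OO...
...OO......OO...
O..OO..OO..OO..O
O..OO..OO..OO..O
...OO......OO...
...OO......OO...
O..OO..OO..OO..O

Derivation:
Op 1 fold_left: fold axis v@8; visible region now rows[0,16) x cols[0,8) = 16x8
Op 2 fold_down: fold axis h@8; visible region now rows[8,16) x cols[0,8) = 8x8
Op 3 fold_down: fold axis h@12; visible region now rows[12,16) x cols[0,8) = 4x8
Op 4 fold_down: fold axis h@14; visible region now rows[14,16) x cols[0,8) = 2x8
Op 5 fold_right: fold axis v@4; visible region now rows[14,16) x cols[4,8) = 2x4
Op 6 cut(1, 0): punch at orig (15,4); cuts so far [(15, 4)]; region rows[14,16) x cols[4,8) = 2x4
Op 7 cut(0, 0): punch at orig (14,4); cuts so far [(14, 4), (15, 4)]; region rows[14,16) x cols[4,8) = 2x4
Op 8 cut(1, 3): punch at orig (15,7); cuts so far [(14, 4), (15, 4), (15, 7)]; region rows[14,16) x cols[4,8) = 2x4
Unfold 1 (reflect across v@4): 6 holes -> [(14, 3), (14, 4), (15, 0), (15, 3), (15, 4), (15, 7)]
Unfold 2 (reflect across h@14): 12 holes -> [(12, 0), (12, 3), (12, 4), (12, 7), (13, 3), (13, 4), (14, 3), (14, 4), (15, 0), (15, 3), (15, 4), (15, 7)]
Unfold 3 (reflect across h@12): 24 holes -> [(8, 0), (8, 3), (8, 4), (8, 7), (9, 3), (9, 4), (10, 3), (10, 4), (11, 0), (11, 3), (11, 4), (11, 7), (12, 0), (12, 3), (12, 4), (12, 7), (13, 3), (13, 4), (14, 3), (14, 4), (15, 0), (15, 3), (15, 4), (15, 7)]
Unfold 4 (reflect across h@8): 48 holes -> [(0, 0), (0, 3), (0, 4), (0, 7), (1, 3), (1, 4), (2, 3), (2, 4), (3, 0), (3, 3), (3, 4), (3, 7), (4, 0), (4, 3), (4, 4), (4, 7), (5, 3), (5, 4), (6, 3), (6, 4), (7, 0), (7, 3), (7, 4), (7, 7), (8, 0), (8, 3), (8, 4), (8, 7), (9, 3), (9, 4), (10, 3), (10, 4), (11, 0), (11, 3), (11, 4), (11, 7), (12, 0), (12, 3), (12, 4), (12, 7), (13, 3), (13, 4), (14, 3), (14, 4), (15, 0), (15, 3), (15, 4), (15, 7)]
Unfold 5 (reflect across v@8): 96 holes -> [(0, 0), (0, 3), (0, 4), (0, 7), (0, 8), (0, 11), (0, 12), (0, 15), (1, 3), (1, 4), (1, 11), (1, 12), (2, 3), (2, 4), (2, 11), (2, 12), (3, 0), (3, 3), (3, 4), (3, 7), (3, 8), (3, 11), (3, 12), (3, 15), (4, 0), (4, 3), (4, 4), (4, 7), (4, 8), (4, 11), (4, 12), (4, 15), (5, 3), (5, 4), (5, 11), (5, 12), (6, 3), (6, 4), (6, 11), (6, 12), (7, 0), (7, 3), (7, 4), (7, 7), (7, 8), (7, 11), (7, 12), (7, 15), (8, 0), (8, 3), (8, 4), (8, 7), (8, 8), (8, 11), (8, 12), (8, 15), (9, 3), (9, 4), (9, 11), (9, 12), (10, 3), (10, 4), (10, 11), (10, 12), (11, 0), (11, 3), (11, 4), (11, 7), (11, 8), (11, 11), (11, 12), (11, 15), (12, 0), (12, 3), (12, 4), (12, 7), (12, 8), (12, 11), (12, 12), (12, 15), (13, 3), (13, 4), (13, 11), (13, 12), (14, 3), (14, 4), (14, 11), (14, 12), (15, 0), (15, 3), (15, 4), (15, 7), (15, 8), (15, 11), (15, 12), (15, 15)]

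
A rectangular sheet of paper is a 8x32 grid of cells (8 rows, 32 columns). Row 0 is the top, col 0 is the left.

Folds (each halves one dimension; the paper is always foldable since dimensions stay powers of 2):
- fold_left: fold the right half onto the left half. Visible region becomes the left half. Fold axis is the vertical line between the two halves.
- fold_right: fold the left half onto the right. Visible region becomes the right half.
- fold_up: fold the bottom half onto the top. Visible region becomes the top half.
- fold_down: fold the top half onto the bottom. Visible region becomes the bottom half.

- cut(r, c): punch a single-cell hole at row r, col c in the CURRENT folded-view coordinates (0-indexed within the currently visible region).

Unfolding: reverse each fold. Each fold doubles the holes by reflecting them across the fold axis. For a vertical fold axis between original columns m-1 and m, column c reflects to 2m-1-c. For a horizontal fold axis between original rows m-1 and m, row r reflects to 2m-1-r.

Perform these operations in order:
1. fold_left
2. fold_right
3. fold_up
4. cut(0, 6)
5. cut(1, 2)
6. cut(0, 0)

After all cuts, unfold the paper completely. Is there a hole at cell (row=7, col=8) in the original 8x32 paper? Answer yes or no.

Op 1 fold_left: fold axis v@16; visible region now rows[0,8) x cols[0,16) = 8x16
Op 2 fold_right: fold axis v@8; visible region now rows[0,8) x cols[8,16) = 8x8
Op 3 fold_up: fold axis h@4; visible region now rows[0,4) x cols[8,16) = 4x8
Op 4 cut(0, 6): punch at orig (0,14); cuts so far [(0, 14)]; region rows[0,4) x cols[8,16) = 4x8
Op 5 cut(1, 2): punch at orig (1,10); cuts so far [(0, 14), (1, 10)]; region rows[0,4) x cols[8,16) = 4x8
Op 6 cut(0, 0): punch at orig (0,8); cuts so far [(0, 8), (0, 14), (1, 10)]; region rows[0,4) x cols[8,16) = 4x8
Unfold 1 (reflect across h@4): 6 holes -> [(0, 8), (0, 14), (1, 10), (6, 10), (7, 8), (7, 14)]
Unfold 2 (reflect across v@8): 12 holes -> [(0, 1), (0, 7), (0, 8), (0, 14), (1, 5), (1, 10), (6, 5), (6, 10), (7, 1), (7, 7), (7, 8), (7, 14)]
Unfold 3 (reflect across v@16): 24 holes -> [(0, 1), (0, 7), (0, 8), (0, 14), (0, 17), (0, 23), (0, 24), (0, 30), (1, 5), (1, 10), (1, 21), (1, 26), (6, 5), (6, 10), (6, 21), (6, 26), (7, 1), (7, 7), (7, 8), (7, 14), (7, 17), (7, 23), (7, 24), (7, 30)]
Holes: [(0, 1), (0, 7), (0, 8), (0, 14), (0, 17), (0, 23), (0, 24), (0, 30), (1, 5), (1, 10), (1, 21), (1, 26), (6, 5), (6, 10), (6, 21), (6, 26), (7, 1), (7, 7), (7, 8), (7, 14), (7, 17), (7, 23), (7, 24), (7, 30)]

Answer: yes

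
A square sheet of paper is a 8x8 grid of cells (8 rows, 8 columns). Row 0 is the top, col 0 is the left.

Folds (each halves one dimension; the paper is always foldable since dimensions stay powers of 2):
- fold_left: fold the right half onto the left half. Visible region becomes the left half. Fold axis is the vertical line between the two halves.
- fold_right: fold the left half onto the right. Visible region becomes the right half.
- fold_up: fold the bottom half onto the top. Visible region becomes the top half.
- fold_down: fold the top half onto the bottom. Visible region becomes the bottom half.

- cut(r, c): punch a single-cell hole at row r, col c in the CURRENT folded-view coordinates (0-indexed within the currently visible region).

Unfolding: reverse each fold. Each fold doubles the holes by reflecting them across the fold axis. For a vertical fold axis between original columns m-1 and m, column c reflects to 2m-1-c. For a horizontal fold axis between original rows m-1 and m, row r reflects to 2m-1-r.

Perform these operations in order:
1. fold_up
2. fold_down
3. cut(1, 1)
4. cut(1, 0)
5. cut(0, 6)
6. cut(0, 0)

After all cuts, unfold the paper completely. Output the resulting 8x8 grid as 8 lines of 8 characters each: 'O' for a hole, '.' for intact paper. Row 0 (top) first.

Op 1 fold_up: fold axis h@4; visible region now rows[0,4) x cols[0,8) = 4x8
Op 2 fold_down: fold axis h@2; visible region now rows[2,4) x cols[0,8) = 2x8
Op 3 cut(1, 1): punch at orig (3,1); cuts so far [(3, 1)]; region rows[2,4) x cols[0,8) = 2x8
Op 4 cut(1, 0): punch at orig (3,0); cuts so far [(3, 0), (3, 1)]; region rows[2,4) x cols[0,8) = 2x8
Op 5 cut(0, 6): punch at orig (2,6); cuts so far [(2, 6), (3, 0), (3, 1)]; region rows[2,4) x cols[0,8) = 2x8
Op 6 cut(0, 0): punch at orig (2,0); cuts so far [(2, 0), (2, 6), (3, 0), (3, 1)]; region rows[2,4) x cols[0,8) = 2x8
Unfold 1 (reflect across h@2): 8 holes -> [(0, 0), (0, 1), (1, 0), (1, 6), (2, 0), (2, 6), (3, 0), (3, 1)]
Unfold 2 (reflect across h@4): 16 holes -> [(0, 0), (0, 1), (1, 0), (1, 6), (2, 0), (2, 6), (3, 0), (3, 1), (4, 0), (4, 1), (5, 0), (5, 6), (6, 0), (6, 6), (7, 0), (7, 1)]

Answer: OO......
O.....O.
O.....O.
OO......
OO......
O.....O.
O.....O.
OO......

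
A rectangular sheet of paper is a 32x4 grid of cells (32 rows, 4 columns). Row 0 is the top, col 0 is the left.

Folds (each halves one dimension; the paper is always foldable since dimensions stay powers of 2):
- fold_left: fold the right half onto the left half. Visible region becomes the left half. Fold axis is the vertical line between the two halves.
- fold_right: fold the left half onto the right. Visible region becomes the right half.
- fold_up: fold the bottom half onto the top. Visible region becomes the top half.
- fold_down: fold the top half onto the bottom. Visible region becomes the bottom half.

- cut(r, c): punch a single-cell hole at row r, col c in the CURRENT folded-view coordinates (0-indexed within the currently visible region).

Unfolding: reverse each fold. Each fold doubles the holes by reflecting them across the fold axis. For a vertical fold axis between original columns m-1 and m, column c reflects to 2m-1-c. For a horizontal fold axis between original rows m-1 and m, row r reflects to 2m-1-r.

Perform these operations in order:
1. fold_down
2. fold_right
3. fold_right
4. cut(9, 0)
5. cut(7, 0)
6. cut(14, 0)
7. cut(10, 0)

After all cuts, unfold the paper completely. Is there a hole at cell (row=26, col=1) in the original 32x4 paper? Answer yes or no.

Answer: yes

Derivation:
Op 1 fold_down: fold axis h@16; visible region now rows[16,32) x cols[0,4) = 16x4
Op 2 fold_right: fold axis v@2; visible region now rows[16,32) x cols[2,4) = 16x2
Op 3 fold_right: fold axis v@3; visible region now rows[16,32) x cols[3,4) = 16x1
Op 4 cut(9, 0): punch at orig (25,3); cuts so far [(25, 3)]; region rows[16,32) x cols[3,4) = 16x1
Op 5 cut(7, 0): punch at orig (23,3); cuts so far [(23, 3), (25, 3)]; region rows[16,32) x cols[3,4) = 16x1
Op 6 cut(14, 0): punch at orig (30,3); cuts so far [(23, 3), (25, 3), (30, 3)]; region rows[16,32) x cols[3,4) = 16x1
Op 7 cut(10, 0): punch at orig (26,3); cuts so far [(23, 3), (25, 3), (26, 3), (30, 3)]; region rows[16,32) x cols[3,4) = 16x1
Unfold 1 (reflect across v@3): 8 holes -> [(23, 2), (23, 3), (25, 2), (25, 3), (26, 2), (26, 3), (30, 2), (30, 3)]
Unfold 2 (reflect across v@2): 16 holes -> [(23, 0), (23, 1), (23, 2), (23, 3), (25, 0), (25, 1), (25, 2), (25, 3), (26, 0), (26, 1), (26, 2), (26, 3), (30, 0), (30, 1), (30, 2), (30, 3)]
Unfold 3 (reflect across h@16): 32 holes -> [(1, 0), (1, 1), (1, 2), (1, 3), (5, 0), (5, 1), (5, 2), (5, 3), (6, 0), (6, 1), (6, 2), (6, 3), (8, 0), (8, 1), (8, 2), (8, 3), (23, 0), (23, 1), (23, 2), (23, 3), (25, 0), (25, 1), (25, 2), (25, 3), (26, 0), (26, 1), (26, 2), (26, 3), (30, 0), (30, 1), (30, 2), (30, 3)]
Holes: [(1, 0), (1, 1), (1, 2), (1, 3), (5, 0), (5, 1), (5, 2), (5, 3), (6, 0), (6, 1), (6, 2), (6, 3), (8, 0), (8, 1), (8, 2), (8, 3), (23, 0), (23, 1), (23, 2), (23, 3), (25, 0), (25, 1), (25, 2), (25, 3), (26, 0), (26, 1), (26, 2), (26, 3), (30, 0), (30, 1), (30, 2), (30, 3)]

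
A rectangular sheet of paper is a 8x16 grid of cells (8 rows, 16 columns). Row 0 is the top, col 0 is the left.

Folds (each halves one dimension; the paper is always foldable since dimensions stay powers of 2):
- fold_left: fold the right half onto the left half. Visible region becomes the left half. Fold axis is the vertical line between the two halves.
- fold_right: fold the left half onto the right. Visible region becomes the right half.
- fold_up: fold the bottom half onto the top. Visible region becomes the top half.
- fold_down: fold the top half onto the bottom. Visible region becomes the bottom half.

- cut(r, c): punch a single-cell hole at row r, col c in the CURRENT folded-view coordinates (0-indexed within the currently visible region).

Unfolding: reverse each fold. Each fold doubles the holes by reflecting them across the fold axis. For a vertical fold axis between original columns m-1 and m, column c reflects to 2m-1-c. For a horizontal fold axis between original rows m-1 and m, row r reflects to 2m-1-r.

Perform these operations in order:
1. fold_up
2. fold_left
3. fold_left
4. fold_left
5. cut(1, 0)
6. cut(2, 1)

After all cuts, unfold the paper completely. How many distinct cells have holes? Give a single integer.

Op 1 fold_up: fold axis h@4; visible region now rows[0,4) x cols[0,16) = 4x16
Op 2 fold_left: fold axis v@8; visible region now rows[0,4) x cols[0,8) = 4x8
Op 3 fold_left: fold axis v@4; visible region now rows[0,4) x cols[0,4) = 4x4
Op 4 fold_left: fold axis v@2; visible region now rows[0,4) x cols[0,2) = 4x2
Op 5 cut(1, 0): punch at orig (1,0); cuts so far [(1, 0)]; region rows[0,4) x cols[0,2) = 4x2
Op 6 cut(2, 1): punch at orig (2,1); cuts so far [(1, 0), (2, 1)]; region rows[0,4) x cols[0,2) = 4x2
Unfold 1 (reflect across v@2): 4 holes -> [(1, 0), (1, 3), (2, 1), (2, 2)]
Unfold 2 (reflect across v@4): 8 holes -> [(1, 0), (1, 3), (1, 4), (1, 7), (2, 1), (2, 2), (2, 5), (2, 6)]
Unfold 3 (reflect across v@8): 16 holes -> [(1, 0), (1, 3), (1, 4), (1, 7), (1, 8), (1, 11), (1, 12), (1, 15), (2, 1), (2, 2), (2, 5), (2, 6), (2, 9), (2, 10), (2, 13), (2, 14)]
Unfold 4 (reflect across h@4): 32 holes -> [(1, 0), (1, 3), (1, 4), (1, 7), (1, 8), (1, 11), (1, 12), (1, 15), (2, 1), (2, 2), (2, 5), (2, 6), (2, 9), (2, 10), (2, 13), (2, 14), (5, 1), (5, 2), (5, 5), (5, 6), (5, 9), (5, 10), (5, 13), (5, 14), (6, 0), (6, 3), (6, 4), (6, 7), (6, 8), (6, 11), (6, 12), (6, 15)]

Answer: 32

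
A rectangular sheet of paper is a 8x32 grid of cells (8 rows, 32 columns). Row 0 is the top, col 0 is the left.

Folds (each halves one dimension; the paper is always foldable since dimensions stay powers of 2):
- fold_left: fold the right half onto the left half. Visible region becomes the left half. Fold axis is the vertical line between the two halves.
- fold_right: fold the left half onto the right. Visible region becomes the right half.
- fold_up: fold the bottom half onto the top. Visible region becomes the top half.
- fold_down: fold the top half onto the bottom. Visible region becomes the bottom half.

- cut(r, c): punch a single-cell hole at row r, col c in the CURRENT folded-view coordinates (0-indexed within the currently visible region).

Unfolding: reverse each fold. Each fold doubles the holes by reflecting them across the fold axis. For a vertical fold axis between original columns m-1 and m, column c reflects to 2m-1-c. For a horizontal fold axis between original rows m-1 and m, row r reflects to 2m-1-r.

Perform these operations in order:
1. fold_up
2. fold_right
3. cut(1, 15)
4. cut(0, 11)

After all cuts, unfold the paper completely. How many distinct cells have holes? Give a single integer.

Answer: 8

Derivation:
Op 1 fold_up: fold axis h@4; visible region now rows[0,4) x cols[0,32) = 4x32
Op 2 fold_right: fold axis v@16; visible region now rows[0,4) x cols[16,32) = 4x16
Op 3 cut(1, 15): punch at orig (1,31); cuts so far [(1, 31)]; region rows[0,4) x cols[16,32) = 4x16
Op 4 cut(0, 11): punch at orig (0,27); cuts so far [(0, 27), (1, 31)]; region rows[0,4) x cols[16,32) = 4x16
Unfold 1 (reflect across v@16): 4 holes -> [(0, 4), (0, 27), (1, 0), (1, 31)]
Unfold 2 (reflect across h@4): 8 holes -> [(0, 4), (0, 27), (1, 0), (1, 31), (6, 0), (6, 31), (7, 4), (7, 27)]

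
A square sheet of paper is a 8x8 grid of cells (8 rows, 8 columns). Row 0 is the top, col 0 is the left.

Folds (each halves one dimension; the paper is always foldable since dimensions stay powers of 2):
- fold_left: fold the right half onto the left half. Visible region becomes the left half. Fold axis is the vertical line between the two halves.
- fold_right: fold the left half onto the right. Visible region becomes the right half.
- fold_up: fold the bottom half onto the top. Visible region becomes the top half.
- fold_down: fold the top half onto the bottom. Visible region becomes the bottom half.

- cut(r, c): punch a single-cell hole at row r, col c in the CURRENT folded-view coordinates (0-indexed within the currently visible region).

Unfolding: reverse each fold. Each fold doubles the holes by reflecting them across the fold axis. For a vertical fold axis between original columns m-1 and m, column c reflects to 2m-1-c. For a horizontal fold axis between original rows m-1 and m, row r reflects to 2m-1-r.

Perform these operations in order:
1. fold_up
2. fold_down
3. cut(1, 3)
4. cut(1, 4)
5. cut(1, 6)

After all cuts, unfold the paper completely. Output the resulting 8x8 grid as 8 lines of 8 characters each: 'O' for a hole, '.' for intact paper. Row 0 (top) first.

Answer: ...OO.O.
........
........
...OO.O.
...OO.O.
........
........
...OO.O.

Derivation:
Op 1 fold_up: fold axis h@4; visible region now rows[0,4) x cols[0,8) = 4x8
Op 2 fold_down: fold axis h@2; visible region now rows[2,4) x cols[0,8) = 2x8
Op 3 cut(1, 3): punch at orig (3,3); cuts so far [(3, 3)]; region rows[2,4) x cols[0,8) = 2x8
Op 4 cut(1, 4): punch at orig (3,4); cuts so far [(3, 3), (3, 4)]; region rows[2,4) x cols[0,8) = 2x8
Op 5 cut(1, 6): punch at orig (3,6); cuts so far [(3, 3), (3, 4), (3, 6)]; region rows[2,4) x cols[0,8) = 2x8
Unfold 1 (reflect across h@2): 6 holes -> [(0, 3), (0, 4), (0, 6), (3, 3), (3, 4), (3, 6)]
Unfold 2 (reflect across h@4): 12 holes -> [(0, 3), (0, 4), (0, 6), (3, 3), (3, 4), (3, 6), (4, 3), (4, 4), (4, 6), (7, 3), (7, 4), (7, 6)]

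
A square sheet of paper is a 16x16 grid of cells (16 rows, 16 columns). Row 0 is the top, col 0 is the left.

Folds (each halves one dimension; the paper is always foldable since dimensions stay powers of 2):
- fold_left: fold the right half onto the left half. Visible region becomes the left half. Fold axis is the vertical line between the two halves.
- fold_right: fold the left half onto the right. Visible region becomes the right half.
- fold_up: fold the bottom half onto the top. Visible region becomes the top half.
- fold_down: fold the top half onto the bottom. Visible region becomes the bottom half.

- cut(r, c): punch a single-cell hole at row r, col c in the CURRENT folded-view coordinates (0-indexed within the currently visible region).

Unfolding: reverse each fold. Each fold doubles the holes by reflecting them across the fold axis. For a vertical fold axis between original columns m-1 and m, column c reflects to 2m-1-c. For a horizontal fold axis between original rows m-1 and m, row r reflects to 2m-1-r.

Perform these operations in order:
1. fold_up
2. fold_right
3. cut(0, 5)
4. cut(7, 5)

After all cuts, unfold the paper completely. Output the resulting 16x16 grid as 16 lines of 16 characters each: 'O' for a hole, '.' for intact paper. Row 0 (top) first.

Answer: ..O..........O..
................
................
................
................
................
................
..O..........O..
..O..........O..
................
................
................
................
................
................
..O..........O..

Derivation:
Op 1 fold_up: fold axis h@8; visible region now rows[0,8) x cols[0,16) = 8x16
Op 2 fold_right: fold axis v@8; visible region now rows[0,8) x cols[8,16) = 8x8
Op 3 cut(0, 5): punch at orig (0,13); cuts so far [(0, 13)]; region rows[0,8) x cols[8,16) = 8x8
Op 4 cut(7, 5): punch at orig (7,13); cuts so far [(0, 13), (7, 13)]; region rows[0,8) x cols[8,16) = 8x8
Unfold 1 (reflect across v@8): 4 holes -> [(0, 2), (0, 13), (7, 2), (7, 13)]
Unfold 2 (reflect across h@8): 8 holes -> [(0, 2), (0, 13), (7, 2), (7, 13), (8, 2), (8, 13), (15, 2), (15, 13)]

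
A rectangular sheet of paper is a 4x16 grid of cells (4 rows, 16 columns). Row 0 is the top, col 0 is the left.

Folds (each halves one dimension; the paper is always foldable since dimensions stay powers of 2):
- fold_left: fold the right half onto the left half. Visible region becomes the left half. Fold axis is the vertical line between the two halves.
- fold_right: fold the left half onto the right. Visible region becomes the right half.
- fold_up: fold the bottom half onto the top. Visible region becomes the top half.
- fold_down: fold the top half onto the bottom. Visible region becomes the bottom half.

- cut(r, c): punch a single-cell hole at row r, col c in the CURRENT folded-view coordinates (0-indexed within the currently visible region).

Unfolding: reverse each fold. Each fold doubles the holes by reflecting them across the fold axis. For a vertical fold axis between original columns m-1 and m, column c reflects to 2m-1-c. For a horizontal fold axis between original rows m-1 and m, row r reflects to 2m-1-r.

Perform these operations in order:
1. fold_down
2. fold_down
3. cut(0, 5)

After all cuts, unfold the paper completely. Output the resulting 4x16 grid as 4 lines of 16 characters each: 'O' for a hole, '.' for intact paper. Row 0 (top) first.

Op 1 fold_down: fold axis h@2; visible region now rows[2,4) x cols[0,16) = 2x16
Op 2 fold_down: fold axis h@3; visible region now rows[3,4) x cols[0,16) = 1x16
Op 3 cut(0, 5): punch at orig (3,5); cuts so far [(3, 5)]; region rows[3,4) x cols[0,16) = 1x16
Unfold 1 (reflect across h@3): 2 holes -> [(2, 5), (3, 5)]
Unfold 2 (reflect across h@2): 4 holes -> [(0, 5), (1, 5), (2, 5), (3, 5)]

Answer: .....O..........
.....O..........
.....O..........
.....O..........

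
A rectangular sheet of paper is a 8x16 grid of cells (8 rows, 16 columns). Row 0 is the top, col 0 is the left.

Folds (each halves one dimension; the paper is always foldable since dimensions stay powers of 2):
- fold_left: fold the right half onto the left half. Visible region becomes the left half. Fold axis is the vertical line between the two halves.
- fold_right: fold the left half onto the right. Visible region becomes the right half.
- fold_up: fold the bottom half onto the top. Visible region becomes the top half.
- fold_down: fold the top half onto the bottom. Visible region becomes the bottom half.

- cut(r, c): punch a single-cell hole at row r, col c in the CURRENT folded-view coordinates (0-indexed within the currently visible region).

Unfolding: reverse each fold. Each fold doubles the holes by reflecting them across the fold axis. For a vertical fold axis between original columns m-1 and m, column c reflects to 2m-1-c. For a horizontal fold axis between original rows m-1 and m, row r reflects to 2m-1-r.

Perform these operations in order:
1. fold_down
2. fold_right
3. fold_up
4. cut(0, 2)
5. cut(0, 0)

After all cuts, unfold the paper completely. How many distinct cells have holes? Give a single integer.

Answer: 16

Derivation:
Op 1 fold_down: fold axis h@4; visible region now rows[4,8) x cols[0,16) = 4x16
Op 2 fold_right: fold axis v@8; visible region now rows[4,8) x cols[8,16) = 4x8
Op 3 fold_up: fold axis h@6; visible region now rows[4,6) x cols[8,16) = 2x8
Op 4 cut(0, 2): punch at orig (4,10); cuts so far [(4, 10)]; region rows[4,6) x cols[8,16) = 2x8
Op 5 cut(0, 0): punch at orig (4,8); cuts so far [(4, 8), (4, 10)]; region rows[4,6) x cols[8,16) = 2x8
Unfold 1 (reflect across h@6): 4 holes -> [(4, 8), (4, 10), (7, 8), (7, 10)]
Unfold 2 (reflect across v@8): 8 holes -> [(4, 5), (4, 7), (4, 8), (4, 10), (7, 5), (7, 7), (7, 8), (7, 10)]
Unfold 3 (reflect across h@4): 16 holes -> [(0, 5), (0, 7), (0, 8), (0, 10), (3, 5), (3, 7), (3, 8), (3, 10), (4, 5), (4, 7), (4, 8), (4, 10), (7, 5), (7, 7), (7, 8), (7, 10)]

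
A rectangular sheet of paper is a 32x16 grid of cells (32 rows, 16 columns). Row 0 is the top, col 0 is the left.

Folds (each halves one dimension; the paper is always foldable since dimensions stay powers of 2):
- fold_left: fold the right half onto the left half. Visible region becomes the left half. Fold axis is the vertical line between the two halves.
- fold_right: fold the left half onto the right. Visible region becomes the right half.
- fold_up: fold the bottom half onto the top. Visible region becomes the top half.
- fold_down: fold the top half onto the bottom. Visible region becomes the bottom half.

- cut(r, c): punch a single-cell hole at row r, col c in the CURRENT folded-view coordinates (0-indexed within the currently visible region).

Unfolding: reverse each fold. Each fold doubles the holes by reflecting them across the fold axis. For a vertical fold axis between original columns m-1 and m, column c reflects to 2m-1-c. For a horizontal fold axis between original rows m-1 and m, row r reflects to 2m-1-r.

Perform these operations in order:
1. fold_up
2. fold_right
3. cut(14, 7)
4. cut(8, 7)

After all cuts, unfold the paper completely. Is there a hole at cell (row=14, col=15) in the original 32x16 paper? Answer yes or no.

Op 1 fold_up: fold axis h@16; visible region now rows[0,16) x cols[0,16) = 16x16
Op 2 fold_right: fold axis v@8; visible region now rows[0,16) x cols[8,16) = 16x8
Op 3 cut(14, 7): punch at orig (14,15); cuts so far [(14, 15)]; region rows[0,16) x cols[8,16) = 16x8
Op 4 cut(8, 7): punch at orig (8,15); cuts so far [(8, 15), (14, 15)]; region rows[0,16) x cols[8,16) = 16x8
Unfold 1 (reflect across v@8): 4 holes -> [(8, 0), (8, 15), (14, 0), (14, 15)]
Unfold 2 (reflect across h@16): 8 holes -> [(8, 0), (8, 15), (14, 0), (14, 15), (17, 0), (17, 15), (23, 0), (23, 15)]
Holes: [(8, 0), (8, 15), (14, 0), (14, 15), (17, 0), (17, 15), (23, 0), (23, 15)]

Answer: yes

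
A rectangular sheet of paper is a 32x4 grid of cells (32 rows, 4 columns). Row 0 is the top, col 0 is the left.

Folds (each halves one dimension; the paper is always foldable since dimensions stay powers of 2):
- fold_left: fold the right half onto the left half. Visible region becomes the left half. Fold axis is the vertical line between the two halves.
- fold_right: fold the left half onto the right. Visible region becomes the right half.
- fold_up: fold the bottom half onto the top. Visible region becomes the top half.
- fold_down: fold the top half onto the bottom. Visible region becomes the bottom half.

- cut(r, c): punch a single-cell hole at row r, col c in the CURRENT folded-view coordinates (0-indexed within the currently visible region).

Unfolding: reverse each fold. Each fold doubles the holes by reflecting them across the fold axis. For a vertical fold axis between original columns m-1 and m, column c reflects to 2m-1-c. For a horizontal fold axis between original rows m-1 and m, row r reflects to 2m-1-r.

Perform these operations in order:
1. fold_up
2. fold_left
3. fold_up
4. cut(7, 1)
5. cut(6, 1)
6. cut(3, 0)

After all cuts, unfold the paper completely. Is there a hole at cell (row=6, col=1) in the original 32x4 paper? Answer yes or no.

Answer: yes

Derivation:
Op 1 fold_up: fold axis h@16; visible region now rows[0,16) x cols[0,4) = 16x4
Op 2 fold_left: fold axis v@2; visible region now rows[0,16) x cols[0,2) = 16x2
Op 3 fold_up: fold axis h@8; visible region now rows[0,8) x cols[0,2) = 8x2
Op 4 cut(7, 1): punch at orig (7,1); cuts so far [(7, 1)]; region rows[0,8) x cols[0,2) = 8x2
Op 5 cut(6, 1): punch at orig (6,1); cuts so far [(6, 1), (7, 1)]; region rows[0,8) x cols[0,2) = 8x2
Op 6 cut(3, 0): punch at orig (3,0); cuts so far [(3, 0), (6, 1), (7, 1)]; region rows[0,8) x cols[0,2) = 8x2
Unfold 1 (reflect across h@8): 6 holes -> [(3, 0), (6, 1), (7, 1), (8, 1), (9, 1), (12, 0)]
Unfold 2 (reflect across v@2): 12 holes -> [(3, 0), (3, 3), (6, 1), (6, 2), (7, 1), (7, 2), (8, 1), (8, 2), (9, 1), (9, 2), (12, 0), (12, 3)]
Unfold 3 (reflect across h@16): 24 holes -> [(3, 0), (3, 3), (6, 1), (6, 2), (7, 1), (7, 2), (8, 1), (8, 2), (9, 1), (9, 2), (12, 0), (12, 3), (19, 0), (19, 3), (22, 1), (22, 2), (23, 1), (23, 2), (24, 1), (24, 2), (25, 1), (25, 2), (28, 0), (28, 3)]
Holes: [(3, 0), (3, 3), (6, 1), (6, 2), (7, 1), (7, 2), (8, 1), (8, 2), (9, 1), (9, 2), (12, 0), (12, 3), (19, 0), (19, 3), (22, 1), (22, 2), (23, 1), (23, 2), (24, 1), (24, 2), (25, 1), (25, 2), (28, 0), (28, 3)]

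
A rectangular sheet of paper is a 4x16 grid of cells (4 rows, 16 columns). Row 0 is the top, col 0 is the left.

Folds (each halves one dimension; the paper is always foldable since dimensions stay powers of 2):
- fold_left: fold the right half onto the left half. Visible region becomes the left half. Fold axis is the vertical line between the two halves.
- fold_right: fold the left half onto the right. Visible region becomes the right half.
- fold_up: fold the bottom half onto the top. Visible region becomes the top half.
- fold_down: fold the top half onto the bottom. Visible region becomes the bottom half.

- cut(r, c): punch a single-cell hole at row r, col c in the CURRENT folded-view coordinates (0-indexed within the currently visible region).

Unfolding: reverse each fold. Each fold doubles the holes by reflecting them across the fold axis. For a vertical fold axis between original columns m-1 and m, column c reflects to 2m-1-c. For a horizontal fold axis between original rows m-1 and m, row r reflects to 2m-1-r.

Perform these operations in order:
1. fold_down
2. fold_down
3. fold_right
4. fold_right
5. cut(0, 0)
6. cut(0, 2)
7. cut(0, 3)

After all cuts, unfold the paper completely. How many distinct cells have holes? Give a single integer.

Op 1 fold_down: fold axis h@2; visible region now rows[2,4) x cols[0,16) = 2x16
Op 2 fold_down: fold axis h@3; visible region now rows[3,4) x cols[0,16) = 1x16
Op 3 fold_right: fold axis v@8; visible region now rows[3,4) x cols[8,16) = 1x8
Op 4 fold_right: fold axis v@12; visible region now rows[3,4) x cols[12,16) = 1x4
Op 5 cut(0, 0): punch at orig (3,12); cuts so far [(3, 12)]; region rows[3,4) x cols[12,16) = 1x4
Op 6 cut(0, 2): punch at orig (3,14); cuts so far [(3, 12), (3, 14)]; region rows[3,4) x cols[12,16) = 1x4
Op 7 cut(0, 3): punch at orig (3,15); cuts so far [(3, 12), (3, 14), (3, 15)]; region rows[3,4) x cols[12,16) = 1x4
Unfold 1 (reflect across v@12): 6 holes -> [(3, 8), (3, 9), (3, 11), (3, 12), (3, 14), (3, 15)]
Unfold 2 (reflect across v@8): 12 holes -> [(3, 0), (3, 1), (3, 3), (3, 4), (3, 6), (3, 7), (3, 8), (3, 9), (3, 11), (3, 12), (3, 14), (3, 15)]
Unfold 3 (reflect across h@3): 24 holes -> [(2, 0), (2, 1), (2, 3), (2, 4), (2, 6), (2, 7), (2, 8), (2, 9), (2, 11), (2, 12), (2, 14), (2, 15), (3, 0), (3, 1), (3, 3), (3, 4), (3, 6), (3, 7), (3, 8), (3, 9), (3, 11), (3, 12), (3, 14), (3, 15)]
Unfold 4 (reflect across h@2): 48 holes -> [(0, 0), (0, 1), (0, 3), (0, 4), (0, 6), (0, 7), (0, 8), (0, 9), (0, 11), (0, 12), (0, 14), (0, 15), (1, 0), (1, 1), (1, 3), (1, 4), (1, 6), (1, 7), (1, 8), (1, 9), (1, 11), (1, 12), (1, 14), (1, 15), (2, 0), (2, 1), (2, 3), (2, 4), (2, 6), (2, 7), (2, 8), (2, 9), (2, 11), (2, 12), (2, 14), (2, 15), (3, 0), (3, 1), (3, 3), (3, 4), (3, 6), (3, 7), (3, 8), (3, 9), (3, 11), (3, 12), (3, 14), (3, 15)]

Answer: 48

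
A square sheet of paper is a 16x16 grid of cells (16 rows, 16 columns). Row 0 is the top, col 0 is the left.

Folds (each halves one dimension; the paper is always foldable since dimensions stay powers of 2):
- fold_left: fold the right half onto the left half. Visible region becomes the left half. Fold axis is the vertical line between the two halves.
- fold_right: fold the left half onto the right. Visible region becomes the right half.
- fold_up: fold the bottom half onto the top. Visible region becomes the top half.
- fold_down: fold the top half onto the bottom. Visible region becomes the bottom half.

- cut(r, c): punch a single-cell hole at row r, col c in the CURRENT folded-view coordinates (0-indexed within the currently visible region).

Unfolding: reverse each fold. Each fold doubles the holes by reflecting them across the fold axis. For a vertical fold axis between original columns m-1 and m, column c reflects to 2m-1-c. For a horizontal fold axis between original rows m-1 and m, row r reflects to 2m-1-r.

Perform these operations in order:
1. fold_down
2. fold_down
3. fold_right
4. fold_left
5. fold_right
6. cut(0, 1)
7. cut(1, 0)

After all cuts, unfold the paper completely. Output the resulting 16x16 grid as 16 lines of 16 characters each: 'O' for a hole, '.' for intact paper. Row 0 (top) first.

Op 1 fold_down: fold axis h@8; visible region now rows[8,16) x cols[0,16) = 8x16
Op 2 fold_down: fold axis h@12; visible region now rows[12,16) x cols[0,16) = 4x16
Op 3 fold_right: fold axis v@8; visible region now rows[12,16) x cols[8,16) = 4x8
Op 4 fold_left: fold axis v@12; visible region now rows[12,16) x cols[8,12) = 4x4
Op 5 fold_right: fold axis v@10; visible region now rows[12,16) x cols[10,12) = 4x2
Op 6 cut(0, 1): punch at orig (12,11); cuts so far [(12, 11)]; region rows[12,16) x cols[10,12) = 4x2
Op 7 cut(1, 0): punch at orig (13,10); cuts so far [(12, 11), (13, 10)]; region rows[12,16) x cols[10,12) = 4x2
Unfold 1 (reflect across v@10): 4 holes -> [(12, 8), (12, 11), (13, 9), (13, 10)]
Unfold 2 (reflect across v@12): 8 holes -> [(12, 8), (12, 11), (12, 12), (12, 15), (13, 9), (13, 10), (13, 13), (13, 14)]
Unfold 3 (reflect across v@8): 16 holes -> [(12, 0), (12, 3), (12, 4), (12, 7), (12, 8), (12, 11), (12, 12), (12, 15), (13, 1), (13, 2), (13, 5), (13, 6), (13, 9), (13, 10), (13, 13), (13, 14)]
Unfold 4 (reflect across h@12): 32 holes -> [(10, 1), (10, 2), (10, 5), (10, 6), (10, 9), (10, 10), (10, 13), (10, 14), (11, 0), (11, 3), (11, 4), (11, 7), (11, 8), (11, 11), (11, 12), (11, 15), (12, 0), (12, 3), (12, 4), (12, 7), (12, 8), (12, 11), (12, 12), (12, 15), (13, 1), (13, 2), (13, 5), (13, 6), (13, 9), (13, 10), (13, 13), (13, 14)]
Unfold 5 (reflect across h@8): 64 holes -> [(2, 1), (2, 2), (2, 5), (2, 6), (2, 9), (2, 10), (2, 13), (2, 14), (3, 0), (3, 3), (3, 4), (3, 7), (3, 8), (3, 11), (3, 12), (3, 15), (4, 0), (4, 3), (4, 4), (4, 7), (4, 8), (4, 11), (4, 12), (4, 15), (5, 1), (5, 2), (5, 5), (5, 6), (5, 9), (5, 10), (5, 13), (5, 14), (10, 1), (10, 2), (10, 5), (10, 6), (10, 9), (10, 10), (10, 13), (10, 14), (11, 0), (11, 3), (11, 4), (11, 7), (11, 8), (11, 11), (11, 12), (11, 15), (12, 0), (12, 3), (12, 4), (12, 7), (12, 8), (12, 11), (12, 12), (12, 15), (13, 1), (13, 2), (13, 5), (13, 6), (13, 9), (13, 10), (13, 13), (13, 14)]

Answer: ................
................
.OO..OO..OO..OO.
O..OO..OO..OO..O
O..OO..OO..OO..O
.OO..OO..OO..OO.
................
................
................
................
.OO..OO..OO..OO.
O..OO..OO..OO..O
O..OO..OO..OO..O
.OO..OO..OO..OO.
................
................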